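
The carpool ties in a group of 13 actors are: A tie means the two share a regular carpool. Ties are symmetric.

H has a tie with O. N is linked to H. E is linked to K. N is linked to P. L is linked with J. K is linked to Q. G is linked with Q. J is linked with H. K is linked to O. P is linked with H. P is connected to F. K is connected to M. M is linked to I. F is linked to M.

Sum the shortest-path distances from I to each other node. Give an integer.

40

Distances from I: E:3, F:2, G:4, H:4, J:5, K:2, L:6, M:1, N:4, O:3, P:3, Q:3.
Sum = 3 + 2 + 4 + 4 + 5 + 2 + 6 + 1 + 4 + 3 + 3 + 3 = 40.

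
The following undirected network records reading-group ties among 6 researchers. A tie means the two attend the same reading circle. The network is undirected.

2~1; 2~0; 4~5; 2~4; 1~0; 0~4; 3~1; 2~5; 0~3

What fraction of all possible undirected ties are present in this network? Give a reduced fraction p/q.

3/5

There are 9 edges and 6 nodes, so the maximum possible is C(6,2) = 15.
Density = 9/15 = 3/5.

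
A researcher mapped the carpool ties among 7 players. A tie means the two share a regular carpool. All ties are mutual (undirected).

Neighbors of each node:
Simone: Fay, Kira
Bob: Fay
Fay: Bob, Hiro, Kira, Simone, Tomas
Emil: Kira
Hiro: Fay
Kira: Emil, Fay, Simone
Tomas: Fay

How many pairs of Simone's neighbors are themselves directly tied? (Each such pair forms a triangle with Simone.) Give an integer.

Simone's neighbors: Fay and Kira.
Neighbor pairs that are themselves tied: Simone–Fay–Kira. Each forms one triangle with Simone, for 1 in total.

1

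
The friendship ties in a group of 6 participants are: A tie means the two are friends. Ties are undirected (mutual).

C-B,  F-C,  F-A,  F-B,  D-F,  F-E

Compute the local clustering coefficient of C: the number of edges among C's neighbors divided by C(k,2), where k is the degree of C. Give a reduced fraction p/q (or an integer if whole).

C's neighbors: B and F (k = 2).
Possible neighbor pairs: C(2,2) = 1. Edges among them: B–F → e = 1.
Clustering(C) = 1/1.

1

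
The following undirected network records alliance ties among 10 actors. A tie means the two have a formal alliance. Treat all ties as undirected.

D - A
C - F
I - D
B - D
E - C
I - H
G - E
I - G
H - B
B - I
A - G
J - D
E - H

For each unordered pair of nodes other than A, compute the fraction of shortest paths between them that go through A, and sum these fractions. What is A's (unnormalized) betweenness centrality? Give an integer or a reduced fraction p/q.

5/2

Pairs whose geodesics pass through A — F–J: 1/4; F–D: 1/4; E–J: 1/4; E–D: 1/4; J–C: 1/4; J–G: 1/2; D–C: 1/4; D–G: 1/2.
All other pairs contribute 0.
Summing the contributions gives betweenness(A) = 5/2.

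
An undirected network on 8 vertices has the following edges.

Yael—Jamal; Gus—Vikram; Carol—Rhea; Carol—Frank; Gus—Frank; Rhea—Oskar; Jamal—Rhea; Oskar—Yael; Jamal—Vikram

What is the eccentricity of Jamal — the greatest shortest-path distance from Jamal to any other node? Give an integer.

Distances from Jamal: Carol:2, Frank:3, Gus:2, Oskar:2, Rhea:1, Vikram:1, Yael:1.
The largest is 3 (to Frank), so the eccentricity of Jamal is 3.

3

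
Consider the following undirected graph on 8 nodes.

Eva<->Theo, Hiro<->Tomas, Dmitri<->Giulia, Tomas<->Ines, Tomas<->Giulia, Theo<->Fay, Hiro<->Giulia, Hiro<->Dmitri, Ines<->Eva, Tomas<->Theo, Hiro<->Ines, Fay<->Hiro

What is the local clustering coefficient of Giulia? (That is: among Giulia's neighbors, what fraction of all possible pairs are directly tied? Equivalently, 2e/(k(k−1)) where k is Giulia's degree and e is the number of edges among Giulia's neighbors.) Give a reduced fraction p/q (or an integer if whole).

2/3

Giulia's neighbors: Dmitri, Hiro, and Tomas (k = 3).
Possible neighbor pairs: C(3,2) = 3. Edges among them: Dmitri–Hiro, Hiro–Tomas → e = 2.
Clustering(Giulia) = 2/3.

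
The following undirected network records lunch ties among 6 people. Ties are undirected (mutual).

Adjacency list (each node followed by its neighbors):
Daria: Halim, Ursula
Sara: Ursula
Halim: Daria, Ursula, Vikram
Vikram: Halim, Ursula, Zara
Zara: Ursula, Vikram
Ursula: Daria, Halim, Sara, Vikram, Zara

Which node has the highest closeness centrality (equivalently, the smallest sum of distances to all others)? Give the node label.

Ursula

Farness (sum of distances to all others) for each node — Daria:8, Halim:7, Sara:9, Ursula:5, Vikram:7, Zara:8.
The smallest farness is 5, for Ursula, so Ursula has the highest closeness.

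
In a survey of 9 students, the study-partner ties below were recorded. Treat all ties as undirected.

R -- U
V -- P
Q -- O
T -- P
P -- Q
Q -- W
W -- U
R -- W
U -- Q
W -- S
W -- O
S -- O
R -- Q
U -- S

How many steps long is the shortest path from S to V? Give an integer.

One shortest route is S – W – Q – P – V, which uses 4 edges, and at distance 3 from S we only reach {P}, which does not include V. So d(S,V) = 4.

4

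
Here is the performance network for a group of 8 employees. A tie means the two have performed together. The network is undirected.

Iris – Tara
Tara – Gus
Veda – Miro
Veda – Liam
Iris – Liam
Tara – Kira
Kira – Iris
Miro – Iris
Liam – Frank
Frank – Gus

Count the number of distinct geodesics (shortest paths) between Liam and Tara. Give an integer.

The shortest distance is 2, and the only length-2 path is Liam–Iris–Tara. So there is exactly 1 shortest path.

1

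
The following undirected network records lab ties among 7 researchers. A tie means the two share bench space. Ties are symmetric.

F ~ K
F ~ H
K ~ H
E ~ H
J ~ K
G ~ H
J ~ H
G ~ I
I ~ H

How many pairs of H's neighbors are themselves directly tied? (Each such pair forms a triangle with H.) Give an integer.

H's neighbors: E, F, G, I, J, and K.
Neighbor pairs that are themselves tied: H–F–K; H–G–I; H–J–K. Each forms one triangle with H, for 3 in total.

3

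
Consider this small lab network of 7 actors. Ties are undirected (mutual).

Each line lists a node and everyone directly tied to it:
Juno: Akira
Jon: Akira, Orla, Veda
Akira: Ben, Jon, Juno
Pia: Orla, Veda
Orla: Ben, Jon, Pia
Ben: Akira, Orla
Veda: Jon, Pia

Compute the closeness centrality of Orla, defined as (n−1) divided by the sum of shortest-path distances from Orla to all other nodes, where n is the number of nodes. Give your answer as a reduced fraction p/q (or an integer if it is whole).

Distances from Orla: Akira:2, Ben:1, Jon:1, Juno:3, Pia:1, Veda:2. Sum = 10.
n = 7, so closeness = 6/10 = 3/5.

3/5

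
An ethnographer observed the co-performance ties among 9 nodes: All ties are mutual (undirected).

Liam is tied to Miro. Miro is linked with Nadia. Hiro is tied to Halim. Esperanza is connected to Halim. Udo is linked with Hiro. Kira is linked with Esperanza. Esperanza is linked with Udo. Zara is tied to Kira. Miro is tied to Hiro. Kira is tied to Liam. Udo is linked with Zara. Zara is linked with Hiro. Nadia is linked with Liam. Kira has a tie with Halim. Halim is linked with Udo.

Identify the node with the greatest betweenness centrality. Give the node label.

Kira

Unnormalized betweenness of each node: Esperanza:7/12, Halim:23/12, Hiro:25/4, Kira:83/12, Liam:13/3, Miro:17/4, Nadia:0, Udo:5/3, Zara:13/12.
Kira has the largest value, 83/12, making it the main broker — the node through which the most shortest paths run.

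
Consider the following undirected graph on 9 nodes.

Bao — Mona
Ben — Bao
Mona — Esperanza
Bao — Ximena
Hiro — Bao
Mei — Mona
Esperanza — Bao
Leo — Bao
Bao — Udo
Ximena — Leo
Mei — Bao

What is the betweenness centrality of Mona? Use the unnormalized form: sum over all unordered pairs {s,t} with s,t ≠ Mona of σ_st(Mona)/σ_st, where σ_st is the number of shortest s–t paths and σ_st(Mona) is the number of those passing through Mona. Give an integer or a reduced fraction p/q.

1/2

Pairs whose geodesics pass through Mona — Esperanza–Mei: 1/2.
All other pairs contribute 0.
Summing the contributions gives betweenness(Mona) = 1/2.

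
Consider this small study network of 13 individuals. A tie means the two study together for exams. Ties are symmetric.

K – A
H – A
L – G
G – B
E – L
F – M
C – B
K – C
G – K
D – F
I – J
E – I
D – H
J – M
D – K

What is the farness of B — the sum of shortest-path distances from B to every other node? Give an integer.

Distances from B: A:3, C:1, D:3, E:3, F:4, G:1, H:4, I:4, J:5, K:2, L:2, M:5.
Sum = 3 + 1 + 3 + 3 + 4 + 1 + 4 + 4 + 5 + 2 + 2 + 5 = 37.

37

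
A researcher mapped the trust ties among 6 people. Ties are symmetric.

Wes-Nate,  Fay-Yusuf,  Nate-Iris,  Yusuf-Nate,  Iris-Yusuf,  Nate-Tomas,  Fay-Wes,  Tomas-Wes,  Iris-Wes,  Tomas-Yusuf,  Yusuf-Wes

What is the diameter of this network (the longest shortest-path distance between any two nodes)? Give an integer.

Eccentricity of each node (its greatest distance to any other): Fay:2, Iris:2, Nate:2, Tomas:2, Wes:1, Yusuf:1.
The maximum eccentricity is 2, realized for instance by the pair Nate–Fay via Nate – Wes – Fay. So the diameter is 2.

2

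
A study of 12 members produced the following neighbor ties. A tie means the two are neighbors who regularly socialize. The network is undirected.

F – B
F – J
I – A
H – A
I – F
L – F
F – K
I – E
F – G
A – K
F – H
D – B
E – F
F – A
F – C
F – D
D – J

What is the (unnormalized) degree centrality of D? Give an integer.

D is directly tied to B, F, and J. That is 3 neighbors, so the degree of D is 3.

3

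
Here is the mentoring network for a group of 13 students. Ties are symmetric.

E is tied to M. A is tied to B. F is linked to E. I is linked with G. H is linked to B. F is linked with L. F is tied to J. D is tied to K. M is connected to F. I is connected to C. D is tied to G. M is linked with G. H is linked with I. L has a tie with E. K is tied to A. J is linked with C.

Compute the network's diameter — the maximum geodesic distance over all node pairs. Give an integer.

Eccentricity of each node (its greatest distance to any other): A:6, B:6, C:4, D:4, E:5, F:5, G:3, H:5, I:4, J:5, K:5, L:6, M:4.
The maximum eccentricity is 6, realized for instance by the pair B–L via B – H – I – G – M – F – L. So the diameter is 6.

6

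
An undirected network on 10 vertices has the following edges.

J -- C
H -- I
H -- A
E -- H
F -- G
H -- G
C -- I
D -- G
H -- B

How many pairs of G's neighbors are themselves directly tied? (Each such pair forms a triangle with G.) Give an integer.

G's neighbors are D, F, and H, but none of them are tied to each other, so no triangle contains G.

0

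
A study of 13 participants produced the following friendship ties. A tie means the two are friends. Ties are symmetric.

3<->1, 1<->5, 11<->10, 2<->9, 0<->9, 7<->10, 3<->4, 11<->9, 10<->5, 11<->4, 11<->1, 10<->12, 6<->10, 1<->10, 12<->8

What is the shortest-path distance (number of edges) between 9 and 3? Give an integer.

3

One shortest route is 9 – 11 – 4 – 3, which uses 3 edges, and at distance 2 from 9 we only reach {1, 4, 10}, which does not include 3. So d(9,3) = 3.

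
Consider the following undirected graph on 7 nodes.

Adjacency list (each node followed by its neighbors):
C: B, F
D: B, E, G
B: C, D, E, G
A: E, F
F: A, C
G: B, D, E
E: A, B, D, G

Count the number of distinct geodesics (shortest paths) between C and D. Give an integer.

1

The shortest distance is 2, and the only length-2 path is C–B–D. So there is exactly 1 shortest path.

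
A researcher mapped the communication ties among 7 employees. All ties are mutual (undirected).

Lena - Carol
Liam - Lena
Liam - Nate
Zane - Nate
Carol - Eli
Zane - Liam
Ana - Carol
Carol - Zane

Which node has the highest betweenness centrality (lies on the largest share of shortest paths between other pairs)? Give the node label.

Carol

Unnormalized betweenness of each node: Ana:0, Carol:19/2, Eli:0, Lena:3/2, Liam:3/2, Nate:0, Zane:9/2.
Carol has the largest value, 19/2, making it the main broker — the node through which the most shortest paths run.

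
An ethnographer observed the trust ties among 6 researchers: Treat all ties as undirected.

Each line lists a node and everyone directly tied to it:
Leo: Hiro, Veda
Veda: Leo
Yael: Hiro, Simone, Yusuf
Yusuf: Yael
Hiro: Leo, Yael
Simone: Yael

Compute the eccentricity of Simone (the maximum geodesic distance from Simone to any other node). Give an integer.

4

Distances from Simone: Hiro:2, Leo:3, Veda:4, Yael:1, Yusuf:2.
The largest is 4 (to Veda), so the eccentricity of Simone is 4.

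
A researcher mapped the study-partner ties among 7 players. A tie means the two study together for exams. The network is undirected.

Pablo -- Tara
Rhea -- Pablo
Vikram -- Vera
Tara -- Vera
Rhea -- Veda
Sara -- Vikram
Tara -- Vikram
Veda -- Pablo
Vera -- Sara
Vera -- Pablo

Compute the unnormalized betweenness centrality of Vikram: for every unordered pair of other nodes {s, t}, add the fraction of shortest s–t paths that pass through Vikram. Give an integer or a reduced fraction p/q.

Pairs whose geodesics pass through Vikram — Sara–Tara: 1/2.
All other pairs contribute 0.
Summing the contributions gives betweenness(Vikram) = 1/2.

1/2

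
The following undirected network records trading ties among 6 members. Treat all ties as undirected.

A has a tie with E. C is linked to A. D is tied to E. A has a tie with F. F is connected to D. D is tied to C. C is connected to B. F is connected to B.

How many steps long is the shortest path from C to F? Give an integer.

2

One shortest route is C – D – F, which uses 2 edges, and C and F are not directly tied, so nothing shorter exists. So d(C,F) = 2.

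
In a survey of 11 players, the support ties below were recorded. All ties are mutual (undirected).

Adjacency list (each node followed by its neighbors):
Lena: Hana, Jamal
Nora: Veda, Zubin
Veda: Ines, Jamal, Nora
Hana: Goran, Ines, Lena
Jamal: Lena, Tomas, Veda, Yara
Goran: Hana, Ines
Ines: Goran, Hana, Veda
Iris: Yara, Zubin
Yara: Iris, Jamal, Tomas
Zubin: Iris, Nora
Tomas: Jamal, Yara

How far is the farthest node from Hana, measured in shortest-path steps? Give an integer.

4

Distances from Hana: Goran:1, Ines:1, Iris:4, Jamal:2, Lena:1, Nora:3, Tomas:3, Veda:2, Yara:3, Zubin:4.
The largest is 4 (to Zubin and Iris), so the eccentricity of Hana is 4.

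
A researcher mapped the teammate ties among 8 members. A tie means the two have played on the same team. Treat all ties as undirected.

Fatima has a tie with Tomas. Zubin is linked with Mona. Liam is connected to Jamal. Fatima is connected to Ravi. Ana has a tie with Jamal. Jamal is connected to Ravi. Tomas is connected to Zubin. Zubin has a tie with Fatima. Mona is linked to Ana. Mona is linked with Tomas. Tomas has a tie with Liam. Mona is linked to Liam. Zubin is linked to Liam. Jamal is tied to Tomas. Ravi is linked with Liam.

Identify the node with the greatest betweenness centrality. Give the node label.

Unnormalized betweenness of each node: Ana:1/3, Fatima:5/6, Jamal:17/6, Liam:8/3, Mona:5/2, Ravi:13/12, Tomas:8/3, Zubin:13/12.
Jamal has the largest value, 17/6, making it the main broker — the node through which the most shortest paths run.

Jamal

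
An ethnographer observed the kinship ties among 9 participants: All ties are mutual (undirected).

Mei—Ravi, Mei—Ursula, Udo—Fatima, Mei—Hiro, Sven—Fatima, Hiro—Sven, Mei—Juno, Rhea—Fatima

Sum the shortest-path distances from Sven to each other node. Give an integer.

17

Distances from Sven: Fatima:1, Hiro:1, Juno:3, Mei:2, Ravi:3, Rhea:2, Udo:2, Ursula:3.
Sum = 1 + 1 + 3 + 2 + 3 + 2 + 2 + 3 = 17.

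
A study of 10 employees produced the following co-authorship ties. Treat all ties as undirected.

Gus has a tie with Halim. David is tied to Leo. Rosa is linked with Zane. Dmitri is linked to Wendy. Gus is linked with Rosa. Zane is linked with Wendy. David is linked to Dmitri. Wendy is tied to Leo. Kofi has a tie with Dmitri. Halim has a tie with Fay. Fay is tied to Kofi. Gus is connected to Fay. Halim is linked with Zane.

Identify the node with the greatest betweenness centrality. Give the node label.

Wendy

Unnormalized betweenness of each node: David:4/3, Dmitri:53/6, Fay:19/3, Gus:5/2, Halim:23/6, Kofi:6, Leo:11/6, Rosa:3/2, Wendy:34/3, Zane:21/2.
Wendy has the largest value, 34/3, making it the main broker — the node through which the most shortest paths run.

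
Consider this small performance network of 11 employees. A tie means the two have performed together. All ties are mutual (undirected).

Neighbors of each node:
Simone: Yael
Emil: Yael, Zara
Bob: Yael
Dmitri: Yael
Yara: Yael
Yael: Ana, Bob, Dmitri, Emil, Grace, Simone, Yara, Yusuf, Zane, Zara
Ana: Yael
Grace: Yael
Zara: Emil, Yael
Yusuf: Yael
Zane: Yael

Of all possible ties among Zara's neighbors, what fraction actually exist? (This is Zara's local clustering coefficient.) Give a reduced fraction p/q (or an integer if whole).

1

Zara's neighbors: Emil and Yael (k = 2).
Possible neighbor pairs: C(2,2) = 1. Edges among them: Emil–Yael → e = 1.
Clustering(Zara) = 1/1.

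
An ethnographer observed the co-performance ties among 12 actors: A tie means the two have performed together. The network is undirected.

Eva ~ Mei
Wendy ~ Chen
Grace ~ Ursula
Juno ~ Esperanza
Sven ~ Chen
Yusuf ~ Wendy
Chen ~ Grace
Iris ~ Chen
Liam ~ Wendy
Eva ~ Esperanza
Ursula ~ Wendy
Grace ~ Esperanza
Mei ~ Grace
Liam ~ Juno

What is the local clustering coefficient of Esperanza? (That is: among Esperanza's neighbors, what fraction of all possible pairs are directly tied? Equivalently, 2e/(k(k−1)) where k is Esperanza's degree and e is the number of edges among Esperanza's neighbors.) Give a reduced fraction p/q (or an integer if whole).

Esperanza's neighbors: Eva, Grace, and Juno (k = 3).
Possible neighbor pairs: C(3,2) = 3. Edges among them: none → e = 0.
Clustering(Esperanza) = 0/3 = 0.

0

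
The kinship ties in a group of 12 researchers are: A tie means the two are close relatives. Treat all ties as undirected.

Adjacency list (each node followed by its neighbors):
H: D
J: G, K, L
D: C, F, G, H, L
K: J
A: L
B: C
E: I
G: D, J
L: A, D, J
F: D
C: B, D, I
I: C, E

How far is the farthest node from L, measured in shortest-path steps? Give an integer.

4

Distances from L: A:1, B:3, C:2, D:1, E:4, F:2, G:2, H:2, I:3, J:1, K:2.
The largest is 4 (to E), so the eccentricity of L is 4.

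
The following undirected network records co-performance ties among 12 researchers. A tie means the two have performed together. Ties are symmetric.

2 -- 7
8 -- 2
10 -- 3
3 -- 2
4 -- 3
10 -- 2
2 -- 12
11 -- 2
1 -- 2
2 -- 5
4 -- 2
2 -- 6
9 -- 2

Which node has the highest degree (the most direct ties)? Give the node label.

2

Degrees — 1:1, 2:11, 3:3, 4:2, 5:1, 6:1, 7:1, 8:1, 9:1, 10:2, 11:1, 12:1.
The maximum is 11, attained only by 2.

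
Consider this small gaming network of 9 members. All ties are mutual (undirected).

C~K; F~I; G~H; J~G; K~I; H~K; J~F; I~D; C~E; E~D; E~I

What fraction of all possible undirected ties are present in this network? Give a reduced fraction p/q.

11/36

There are 11 edges and 9 nodes, so the maximum possible is C(9,2) = 36.
Density = 11/36.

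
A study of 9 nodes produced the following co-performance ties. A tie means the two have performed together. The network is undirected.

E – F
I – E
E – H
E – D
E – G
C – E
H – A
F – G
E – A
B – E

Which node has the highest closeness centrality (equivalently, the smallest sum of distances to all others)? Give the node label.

E

Farness (sum of distances to all others) for each node — A:14, B:15, C:15, D:15, E:8, F:14, G:14, H:14, I:15.
The smallest farness is 8, for E, so E has the highest closeness.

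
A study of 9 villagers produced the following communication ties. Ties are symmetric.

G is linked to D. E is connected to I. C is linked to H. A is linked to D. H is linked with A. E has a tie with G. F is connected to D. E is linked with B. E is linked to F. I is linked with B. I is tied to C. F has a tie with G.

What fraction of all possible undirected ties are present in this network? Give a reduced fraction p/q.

1/3

There are 12 edges and 9 nodes, so the maximum possible is C(9,2) = 36.
Density = 12/36 = 1/3.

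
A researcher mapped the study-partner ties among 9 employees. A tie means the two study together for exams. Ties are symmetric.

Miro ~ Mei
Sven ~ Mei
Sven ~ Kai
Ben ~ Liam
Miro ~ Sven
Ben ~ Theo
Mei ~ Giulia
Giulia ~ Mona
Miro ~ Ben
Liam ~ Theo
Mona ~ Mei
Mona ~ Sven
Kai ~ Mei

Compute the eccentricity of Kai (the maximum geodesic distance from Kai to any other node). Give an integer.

Distances from Kai: Ben:3, Giulia:2, Liam:4, Mei:1, Miro:2, Mona:2, Sven:1, Theo:4.
The largest is 4 (to Liam and Theo), so the eccentricity of Kai is 4.

4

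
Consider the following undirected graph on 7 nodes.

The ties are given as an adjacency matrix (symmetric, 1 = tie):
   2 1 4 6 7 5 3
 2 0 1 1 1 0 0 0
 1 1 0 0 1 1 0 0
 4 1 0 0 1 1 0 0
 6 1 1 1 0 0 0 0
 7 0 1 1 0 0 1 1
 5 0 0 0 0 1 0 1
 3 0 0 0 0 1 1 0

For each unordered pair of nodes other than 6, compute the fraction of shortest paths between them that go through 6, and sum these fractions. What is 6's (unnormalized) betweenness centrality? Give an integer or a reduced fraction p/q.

Pairs whose geodesics pass through 6 — 1–4: 1/3.
All other pairs contribute 0.
Summing the contributions gives betweenness(6) = 1/3.

1/3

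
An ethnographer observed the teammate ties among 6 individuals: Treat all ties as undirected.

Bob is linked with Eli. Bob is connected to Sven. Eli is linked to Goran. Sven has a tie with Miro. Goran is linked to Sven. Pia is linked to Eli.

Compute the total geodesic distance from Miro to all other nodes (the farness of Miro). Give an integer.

Distances from Miro: Bob:2, Eli:3, Goran:2, Pia:4, Sven:1.
Sum = 2 + 3 + 2 + 4 + 1 = 12.

12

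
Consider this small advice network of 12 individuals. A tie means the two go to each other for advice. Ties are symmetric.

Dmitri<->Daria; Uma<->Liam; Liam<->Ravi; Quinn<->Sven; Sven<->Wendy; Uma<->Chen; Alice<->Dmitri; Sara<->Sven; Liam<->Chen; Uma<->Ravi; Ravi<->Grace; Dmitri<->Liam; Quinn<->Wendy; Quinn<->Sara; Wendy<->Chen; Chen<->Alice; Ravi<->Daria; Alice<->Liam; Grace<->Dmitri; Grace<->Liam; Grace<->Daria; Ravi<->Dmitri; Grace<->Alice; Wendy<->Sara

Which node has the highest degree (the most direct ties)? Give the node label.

Liam

Degrees — Alice:4, Chen:4, Daria:3, Dmitri:5, Grace:5, Liam:6, Quinn:3, Ravi:5, Sara:3, Sven:3, Uma:3, Wendy:4.
The maximum is 6, attained only by Liam.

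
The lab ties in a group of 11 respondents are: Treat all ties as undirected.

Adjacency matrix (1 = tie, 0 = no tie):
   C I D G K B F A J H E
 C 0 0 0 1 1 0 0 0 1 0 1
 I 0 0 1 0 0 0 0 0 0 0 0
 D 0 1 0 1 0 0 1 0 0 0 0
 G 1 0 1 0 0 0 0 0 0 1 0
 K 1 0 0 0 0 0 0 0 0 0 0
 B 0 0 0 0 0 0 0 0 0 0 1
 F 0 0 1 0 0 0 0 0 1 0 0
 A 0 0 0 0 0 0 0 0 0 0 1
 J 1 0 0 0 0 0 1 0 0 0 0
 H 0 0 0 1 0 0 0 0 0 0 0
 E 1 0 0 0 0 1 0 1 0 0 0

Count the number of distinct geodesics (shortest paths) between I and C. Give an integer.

The shortest distance is 3, and the only length-3 path is I–D–G–C. So there is exactly 1 shortest path.

1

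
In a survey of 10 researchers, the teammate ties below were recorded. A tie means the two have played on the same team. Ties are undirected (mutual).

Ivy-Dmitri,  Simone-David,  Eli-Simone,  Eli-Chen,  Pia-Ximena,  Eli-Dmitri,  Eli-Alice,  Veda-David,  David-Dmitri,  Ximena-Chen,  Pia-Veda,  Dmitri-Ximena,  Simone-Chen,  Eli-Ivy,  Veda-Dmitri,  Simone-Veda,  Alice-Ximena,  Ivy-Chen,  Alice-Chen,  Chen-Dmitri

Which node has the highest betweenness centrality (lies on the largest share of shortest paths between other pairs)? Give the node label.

Dmitri

Unnormalized betweenness of each node: Alice:8/15, Chen:311/60, David:1/4, Dmitri:17/2, Eli:169/60, Ivy:0, Pia:2/3, Simone:44/15, Veda:209/60, Ximena:139/30.
Dmitri has the largest value, 17/2, making it the main broker — the node through which the most shortest paths run.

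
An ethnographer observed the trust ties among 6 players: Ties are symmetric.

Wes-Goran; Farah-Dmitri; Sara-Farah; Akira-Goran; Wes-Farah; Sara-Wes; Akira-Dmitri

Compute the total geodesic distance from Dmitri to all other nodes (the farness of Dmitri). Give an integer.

Distances from Dmitri: Akira:1, Farah:1, Goran:2, Sara:2, Wes:2.
Sum = 1 + 1 + 2 + 2 + 2 = 8.

8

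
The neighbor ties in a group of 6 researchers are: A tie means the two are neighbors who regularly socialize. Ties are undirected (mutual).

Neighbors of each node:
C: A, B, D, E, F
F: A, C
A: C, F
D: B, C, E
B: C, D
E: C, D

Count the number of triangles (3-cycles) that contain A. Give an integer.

A's neighbors: C and F.
Neighbor pairs that are themselves tied: A–C–F. Each forms one triangle with A, for 1 in total.

1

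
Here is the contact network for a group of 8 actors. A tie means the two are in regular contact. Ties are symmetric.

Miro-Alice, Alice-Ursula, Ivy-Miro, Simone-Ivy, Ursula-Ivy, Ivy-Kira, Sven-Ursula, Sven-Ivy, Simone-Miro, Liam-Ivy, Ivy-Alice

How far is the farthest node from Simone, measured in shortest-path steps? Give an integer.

2

Distances from Simone: Alice:2, Ivy:1, Kira:2, Liam:2, Miro:1, Sven:2, Ursula:2.
The largest is 2 (to Sven, Liam, Kira, Alice, and Ursula), so the eccentricity of Simone is 2.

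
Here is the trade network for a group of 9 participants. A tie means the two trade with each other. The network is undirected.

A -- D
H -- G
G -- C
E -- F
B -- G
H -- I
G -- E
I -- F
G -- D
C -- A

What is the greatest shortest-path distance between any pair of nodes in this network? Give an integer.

Eccentricity of each node (its greatest distance to any other): A:4, B:3, C:3, D:3, E:3, F:4, G:2, H:3, I:4.
The maximum eccentricity is 4, realized for instance by the pair F–A via F – E – G – D – A. So the diameter is 4.

4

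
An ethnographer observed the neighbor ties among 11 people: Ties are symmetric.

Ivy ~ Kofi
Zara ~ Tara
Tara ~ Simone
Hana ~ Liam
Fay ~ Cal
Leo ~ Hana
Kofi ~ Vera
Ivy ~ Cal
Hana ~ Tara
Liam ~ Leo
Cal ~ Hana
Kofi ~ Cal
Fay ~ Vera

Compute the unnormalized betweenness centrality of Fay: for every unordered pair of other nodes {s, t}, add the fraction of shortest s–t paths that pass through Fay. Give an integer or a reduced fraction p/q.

7/2

Pairs whose geodesics pass through Fay — Liam–Vera: 1/2; Vera–Cal: 1/2; Vera–Zara: 1/2; Vera–Hana: 1/2; Vera–Simone: 1/2; Vera–Tara: 1/2; Vera–Leo: 1/2.
All other pairs contribute 0.
Summing the contributions gives betweenness(Fay) = 7/2.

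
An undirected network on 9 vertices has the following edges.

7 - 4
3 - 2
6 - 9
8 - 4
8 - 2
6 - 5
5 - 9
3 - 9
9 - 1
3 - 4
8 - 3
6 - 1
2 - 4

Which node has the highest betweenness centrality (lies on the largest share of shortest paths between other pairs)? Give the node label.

3

Unnormalized betweenness of each node: 1:0, 2:0, 3:16, 4:7, 5:0, 6:1/2, 7:0, 8:0, 9:31/2.
3 has the largest value, 16, making it the main broker — the node through which the most shortest paths run.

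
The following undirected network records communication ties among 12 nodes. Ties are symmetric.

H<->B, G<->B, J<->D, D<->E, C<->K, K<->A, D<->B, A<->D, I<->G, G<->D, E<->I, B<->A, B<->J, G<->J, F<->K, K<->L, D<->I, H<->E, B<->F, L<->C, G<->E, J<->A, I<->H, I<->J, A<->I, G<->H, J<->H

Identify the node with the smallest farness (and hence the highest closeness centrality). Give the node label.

A

Farness (sum of distances to all others) for each node — A:17, B:18, C:30, D:18, E:24, F:22, G:21, H:22, I:19, J:18, K:21, L:30.
The smallest farness is 17, for A, so A has the highest closeness.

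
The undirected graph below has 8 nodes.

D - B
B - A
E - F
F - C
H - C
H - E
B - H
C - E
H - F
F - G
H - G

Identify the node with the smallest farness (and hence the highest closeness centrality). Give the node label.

H

Farness (sum of distances to all others) for each node — A:17, B:11, C:13, D:17, E:13, F:12, G:14, H:9.
The smallest farness is 9, for H, so H has the highest closeness.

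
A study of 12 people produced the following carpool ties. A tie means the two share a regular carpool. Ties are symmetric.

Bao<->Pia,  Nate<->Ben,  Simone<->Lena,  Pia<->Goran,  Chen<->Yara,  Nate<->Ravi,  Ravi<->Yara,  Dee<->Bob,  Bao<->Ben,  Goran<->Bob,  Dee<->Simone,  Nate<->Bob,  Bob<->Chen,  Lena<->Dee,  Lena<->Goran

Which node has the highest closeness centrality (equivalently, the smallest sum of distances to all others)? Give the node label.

Bob

Farness (sum of distances to all others) for each node — Bao:31, Ben:28, Bob:19, Chen:26, Dee:25, Goran:22, Lena:28, Nate:22, Pia:28, Ravi:29, Simone:31, Yara:31.
The smallest farness is 19, for Bob, so Bob has the highest closeness.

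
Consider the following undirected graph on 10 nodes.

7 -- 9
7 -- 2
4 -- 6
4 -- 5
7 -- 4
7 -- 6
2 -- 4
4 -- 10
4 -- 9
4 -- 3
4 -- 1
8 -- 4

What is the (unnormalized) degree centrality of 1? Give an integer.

1

1 is directly tied to 4. That is 1 neighbor, so the degree of 1 is 1.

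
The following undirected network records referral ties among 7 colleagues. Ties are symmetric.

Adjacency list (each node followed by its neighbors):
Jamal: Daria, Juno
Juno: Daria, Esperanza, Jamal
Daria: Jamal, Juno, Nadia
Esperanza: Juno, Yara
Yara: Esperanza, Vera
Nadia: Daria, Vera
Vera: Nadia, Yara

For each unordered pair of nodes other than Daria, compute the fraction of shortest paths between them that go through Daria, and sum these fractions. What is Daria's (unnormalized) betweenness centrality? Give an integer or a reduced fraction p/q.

Pairs whose geodesics pass through Daria — Nadia–Jamal: 1; Nadia–Juno: 1; Nadia–Esperanza: 1/2; Jamal–Vera: 1; Juno–Vera: 1/2.
All other pairs contribute 0.
Summing the contributions gives betweenness(Daria) = 4.

4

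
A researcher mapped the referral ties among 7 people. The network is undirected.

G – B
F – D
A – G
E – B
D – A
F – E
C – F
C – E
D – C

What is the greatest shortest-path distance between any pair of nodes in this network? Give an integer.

3

Eccentricity of each node (its greatest distance to any other): A:3, B:3, C:3, D:3, E:3, F:3, G:3.
The maximum eccentricity is 3, realized for instance by the pair G–F via G – A – D – F. So the diameter is 3.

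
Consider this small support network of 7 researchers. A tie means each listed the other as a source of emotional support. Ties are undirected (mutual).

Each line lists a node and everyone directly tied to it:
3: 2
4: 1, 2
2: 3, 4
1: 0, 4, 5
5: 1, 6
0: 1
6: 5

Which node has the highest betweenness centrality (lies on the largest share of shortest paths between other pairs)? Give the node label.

Unnormalized betweenness of each node: 0:0, 1:11, 2:5, 3:0, 4:8, 5:5, 6:0.
1 has the largest value, 11, making it the main broker — the node through which the most shortest paths run.

1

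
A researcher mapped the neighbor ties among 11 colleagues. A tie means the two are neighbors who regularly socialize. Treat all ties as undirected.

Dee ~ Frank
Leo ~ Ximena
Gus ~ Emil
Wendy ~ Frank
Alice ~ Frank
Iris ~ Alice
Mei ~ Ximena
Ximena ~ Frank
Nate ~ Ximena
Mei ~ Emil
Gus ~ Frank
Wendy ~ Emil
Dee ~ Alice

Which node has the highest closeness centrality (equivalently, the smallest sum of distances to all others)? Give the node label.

Farness (sum of distances to all others) for each node — Alice:21, Dee:22, Emil:23, Frank:15, Gus:21, Iris:30, Leo:26, Mei:22, Nate:26, Wendy:21, Ximena:17.
The smallest farness is 15, for Frank, so Frank has the highest closeness.

Frank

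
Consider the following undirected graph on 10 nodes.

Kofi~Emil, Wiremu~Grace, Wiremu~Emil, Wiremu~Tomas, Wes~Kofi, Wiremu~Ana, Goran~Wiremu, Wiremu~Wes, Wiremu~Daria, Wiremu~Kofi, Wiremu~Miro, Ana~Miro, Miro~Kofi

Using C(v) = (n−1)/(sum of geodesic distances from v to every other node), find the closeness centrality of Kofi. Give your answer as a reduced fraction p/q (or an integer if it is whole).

Distances from Kofi: Ana:2, Daria:2, Emil:1, Goran:2, Grace:2, Miro:1, Tomas:2, Wes:1, Wiremu:1. Sum = 14.
n = 10, so closeness = 9/14.

9/14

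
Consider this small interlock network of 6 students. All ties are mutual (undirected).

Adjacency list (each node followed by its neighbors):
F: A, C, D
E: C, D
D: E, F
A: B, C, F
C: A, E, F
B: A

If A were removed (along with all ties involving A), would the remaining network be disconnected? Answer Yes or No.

Yes

Removing A leaves {B} with no path to {C, D, E, and F}, so the network splits into 2 components. A is a cut vertex.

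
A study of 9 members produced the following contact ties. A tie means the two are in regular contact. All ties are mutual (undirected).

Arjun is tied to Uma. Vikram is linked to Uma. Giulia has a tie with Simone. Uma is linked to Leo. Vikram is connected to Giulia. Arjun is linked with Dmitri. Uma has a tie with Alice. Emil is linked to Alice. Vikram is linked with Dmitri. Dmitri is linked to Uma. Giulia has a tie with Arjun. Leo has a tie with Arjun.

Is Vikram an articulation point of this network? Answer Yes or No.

Even without Vikram, every remaining node can still reach every other (the residual graph is connected), so Vikram is not a cut vertex.

No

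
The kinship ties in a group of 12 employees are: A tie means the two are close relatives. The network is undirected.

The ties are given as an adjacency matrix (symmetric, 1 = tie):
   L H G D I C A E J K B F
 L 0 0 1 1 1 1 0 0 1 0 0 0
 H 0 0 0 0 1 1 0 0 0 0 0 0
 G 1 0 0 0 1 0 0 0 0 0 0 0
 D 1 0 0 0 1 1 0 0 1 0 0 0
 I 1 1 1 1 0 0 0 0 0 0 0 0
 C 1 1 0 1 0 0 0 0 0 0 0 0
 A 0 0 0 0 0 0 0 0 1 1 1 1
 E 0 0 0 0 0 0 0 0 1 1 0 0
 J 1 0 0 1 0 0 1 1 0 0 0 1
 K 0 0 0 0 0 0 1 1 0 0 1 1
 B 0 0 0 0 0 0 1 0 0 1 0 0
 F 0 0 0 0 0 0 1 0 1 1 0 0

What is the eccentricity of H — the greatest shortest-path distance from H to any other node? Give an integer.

5

Distances from H: A:4, B:5, C:1, D:2, E:4, F:4, G:2, I:1, J:3, K:5, L:2.
The largest is 5 (to K and B), so the eccentricity of H is 5.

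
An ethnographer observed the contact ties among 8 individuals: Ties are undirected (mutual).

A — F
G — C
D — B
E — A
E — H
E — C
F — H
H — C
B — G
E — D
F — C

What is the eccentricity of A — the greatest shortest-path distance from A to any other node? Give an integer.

3

Distances from A: B:3, C:2, D:2, E:1, F:1, G:3, H:2.
The largest is 3 (to G and B), so the eccentricity of A is 3.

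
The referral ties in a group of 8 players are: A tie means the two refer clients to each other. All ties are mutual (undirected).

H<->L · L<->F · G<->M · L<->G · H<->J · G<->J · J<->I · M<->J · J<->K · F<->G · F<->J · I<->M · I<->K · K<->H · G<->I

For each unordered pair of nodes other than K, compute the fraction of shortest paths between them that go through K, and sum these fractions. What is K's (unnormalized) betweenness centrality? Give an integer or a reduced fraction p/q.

Pairs whose geodesics pass through K — I–H: 1/2.
All other pairs contribute 0.
Summing the contributions gives betweenness(K) = 1/2.

1/2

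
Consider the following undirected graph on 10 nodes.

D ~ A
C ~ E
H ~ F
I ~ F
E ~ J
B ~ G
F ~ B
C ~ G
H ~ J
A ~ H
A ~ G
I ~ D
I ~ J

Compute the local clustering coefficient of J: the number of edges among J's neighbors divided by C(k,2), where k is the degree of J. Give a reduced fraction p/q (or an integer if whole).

0

J's neighbors: E, H, and I (k = 3).
Possible neighbor pairs: C(3,2) = 3. Edges among them: none → e = 0.
Clustering(J) = 0/3 = 0.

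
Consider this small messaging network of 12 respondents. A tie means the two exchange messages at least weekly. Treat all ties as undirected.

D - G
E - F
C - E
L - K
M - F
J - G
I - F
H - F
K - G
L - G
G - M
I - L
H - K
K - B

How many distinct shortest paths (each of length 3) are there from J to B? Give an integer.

1

The shortest distance is 3, and the only length-3 path is J–G–K–B. So there is exactly 1 shortest path.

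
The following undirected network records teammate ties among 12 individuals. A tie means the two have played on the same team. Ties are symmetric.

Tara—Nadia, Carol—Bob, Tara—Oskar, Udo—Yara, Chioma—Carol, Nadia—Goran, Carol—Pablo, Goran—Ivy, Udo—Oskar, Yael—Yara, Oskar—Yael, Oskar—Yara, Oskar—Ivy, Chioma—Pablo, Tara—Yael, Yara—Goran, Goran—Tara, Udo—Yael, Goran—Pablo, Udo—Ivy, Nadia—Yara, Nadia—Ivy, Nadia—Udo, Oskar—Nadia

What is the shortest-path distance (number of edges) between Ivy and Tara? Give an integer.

2

One shortest route is Ivy – Oskar – Tara, which uses 2 edges, and Ivy and Tara are not directly tied, so nothing shorter exists. So d(Ivy,Tara) = 2.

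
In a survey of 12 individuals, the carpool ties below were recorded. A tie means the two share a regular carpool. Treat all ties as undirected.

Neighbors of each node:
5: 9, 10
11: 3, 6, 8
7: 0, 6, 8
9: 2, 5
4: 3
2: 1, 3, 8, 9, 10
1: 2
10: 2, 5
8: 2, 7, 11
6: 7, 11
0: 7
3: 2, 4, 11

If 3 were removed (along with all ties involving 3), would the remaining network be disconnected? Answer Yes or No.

Yes

Removing 3 leaves {0, 1, 2, 5, 6, 7, 8, 9, 10, and 11} with no path to {4}, so the network splits into 2 components. 3 is a cut vertex.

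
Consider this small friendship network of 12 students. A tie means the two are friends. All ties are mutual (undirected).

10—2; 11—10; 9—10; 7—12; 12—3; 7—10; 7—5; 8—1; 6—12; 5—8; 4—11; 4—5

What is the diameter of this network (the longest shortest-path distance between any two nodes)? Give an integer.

5

Eccentricity of each node (its greatest distance to any other): 1:5, 2:5, 3:5, 4:4, 5:3, 6:5, 7:3, 8:4, 9:5, 10:4, 11:4, 12:4.
The maximum eccentricity is 5, realized for instance by the pair 6–1 via 6 – 12 – 7 – 5 – 8 – 1. So the diameter is 5.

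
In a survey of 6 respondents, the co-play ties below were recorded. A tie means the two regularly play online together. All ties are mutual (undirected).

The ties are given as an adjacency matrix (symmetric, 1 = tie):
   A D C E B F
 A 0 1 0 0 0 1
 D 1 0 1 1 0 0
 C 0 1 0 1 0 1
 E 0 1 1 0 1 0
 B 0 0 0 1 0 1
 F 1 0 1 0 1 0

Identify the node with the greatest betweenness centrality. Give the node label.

F

Unnormalized betweenness of each node: A:1/2, B:1/2, C:1, D:3/2, E:3/2, F:2.
F has the largest value, 2, making it the main broker — the node through which the most shortest paths run.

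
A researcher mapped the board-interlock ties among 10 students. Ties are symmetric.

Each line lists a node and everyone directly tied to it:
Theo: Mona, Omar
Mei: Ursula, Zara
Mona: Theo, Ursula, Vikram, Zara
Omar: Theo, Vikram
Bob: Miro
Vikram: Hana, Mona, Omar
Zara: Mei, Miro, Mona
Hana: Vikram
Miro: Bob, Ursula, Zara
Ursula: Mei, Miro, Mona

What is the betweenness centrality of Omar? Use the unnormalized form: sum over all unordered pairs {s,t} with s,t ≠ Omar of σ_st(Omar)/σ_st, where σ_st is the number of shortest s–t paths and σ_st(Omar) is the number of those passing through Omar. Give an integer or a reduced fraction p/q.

Pairs whose geodesics pass through Omar — Hana–Theo: 1/2; Theo–Vikram: 1/2.
All other pairs contribute 0.
Summing the contributions gives betweenness(Omar) = 1.

1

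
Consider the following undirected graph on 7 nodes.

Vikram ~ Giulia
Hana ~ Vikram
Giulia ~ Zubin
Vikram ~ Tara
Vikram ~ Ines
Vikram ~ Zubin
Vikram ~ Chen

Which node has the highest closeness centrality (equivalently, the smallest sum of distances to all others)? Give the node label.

Vikram

Farness (sum of distances to all others) for each node — Chen:11, Giulia:10, Hana:11, Ines:11, Tara:11, Vikram:6, Zubin:10.
The smallest farness is 6, for Vikram, so Vikram has the highest closeness.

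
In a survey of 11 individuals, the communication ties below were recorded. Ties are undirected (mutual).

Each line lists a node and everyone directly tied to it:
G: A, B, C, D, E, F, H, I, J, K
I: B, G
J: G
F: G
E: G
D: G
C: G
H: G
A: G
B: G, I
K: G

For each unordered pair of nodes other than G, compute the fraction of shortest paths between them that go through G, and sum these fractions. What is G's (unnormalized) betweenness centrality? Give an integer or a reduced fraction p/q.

44

Pairs whose geodesics pass through G — F–K: 1; F–E: 1; F–J: 1; F–H: 1; F–A: 1; F–B: 1; F–C: 1; F–I: 1; F–D: 1; K–E: 1; K–J: 1; K–H: 1; K–A: 1; K–B: 1 … (+30 more pairs).
All other pairs contribute 0.
Summing the contributions gives betweenness(G) = 44.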